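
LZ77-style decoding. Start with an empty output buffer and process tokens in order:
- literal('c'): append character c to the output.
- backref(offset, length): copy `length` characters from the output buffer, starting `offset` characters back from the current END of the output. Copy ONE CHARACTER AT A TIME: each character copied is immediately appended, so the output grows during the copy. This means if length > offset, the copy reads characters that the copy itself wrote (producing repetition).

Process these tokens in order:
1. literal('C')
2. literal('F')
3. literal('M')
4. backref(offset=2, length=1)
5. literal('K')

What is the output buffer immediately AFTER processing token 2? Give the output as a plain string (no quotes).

Token 1: literal('C'). Output: "C"
Token 2: literal('F'). Output: "CF"

Answer: CF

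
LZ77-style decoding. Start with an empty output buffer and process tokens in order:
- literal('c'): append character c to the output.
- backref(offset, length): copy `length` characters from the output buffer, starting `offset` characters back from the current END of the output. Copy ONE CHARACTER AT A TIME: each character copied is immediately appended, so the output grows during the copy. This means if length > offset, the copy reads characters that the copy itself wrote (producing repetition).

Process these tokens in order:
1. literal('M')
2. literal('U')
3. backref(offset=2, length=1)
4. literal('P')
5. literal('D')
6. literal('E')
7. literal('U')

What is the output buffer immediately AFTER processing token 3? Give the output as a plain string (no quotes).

Token 1: literal('M'). Output: "M"
Token 2: literal('U'). Output: "MU"
Token 3: backref(off=2, len=1). Copied 'M' from pos 0. Output: "MUM"

Answer: MUM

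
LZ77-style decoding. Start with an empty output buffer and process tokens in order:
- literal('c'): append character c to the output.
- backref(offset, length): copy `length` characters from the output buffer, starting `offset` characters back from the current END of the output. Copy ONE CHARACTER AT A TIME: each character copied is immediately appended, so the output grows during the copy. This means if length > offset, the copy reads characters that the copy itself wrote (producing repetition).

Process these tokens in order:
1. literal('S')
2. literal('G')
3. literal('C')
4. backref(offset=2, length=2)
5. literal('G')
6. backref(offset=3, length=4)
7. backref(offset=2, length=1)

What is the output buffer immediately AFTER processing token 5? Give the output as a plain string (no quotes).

Token 1: literal('S'). Output: "S"
Token 2: literal('G'). Output: "SG"
Token 3: literal('C'). Output: "SGC"
Token 4: backref(off=2, len=2). Copied 'GC' from pos 1. Output: "SGCGC"
Token 5: literal('G'). Output: "SGCGCG"

Answer: SGCGCG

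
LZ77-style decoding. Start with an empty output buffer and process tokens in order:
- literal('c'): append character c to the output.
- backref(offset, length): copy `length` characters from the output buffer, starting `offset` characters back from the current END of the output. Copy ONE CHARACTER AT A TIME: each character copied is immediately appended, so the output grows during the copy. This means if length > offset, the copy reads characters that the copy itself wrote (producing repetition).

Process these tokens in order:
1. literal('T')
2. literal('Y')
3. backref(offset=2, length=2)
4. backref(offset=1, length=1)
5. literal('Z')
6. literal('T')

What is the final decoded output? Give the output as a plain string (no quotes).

Answer: TYTYYZT

Derivation:
Token 1: literal('T'). Output: "T"
Token 2: literal('Y'). Output: "TY"
Token 3: backref(off=2, len=2). Copied 'TY' from pos 0. Output: "TYTY"
Token 4: backref(off=1, len=1). Copied 'Y' from pos 3. Output: "TYTYY"
Token 5: literal('Z'). Output: "TYTYYZ"
Token 6: literal('T'). Output: "TYTYYZT"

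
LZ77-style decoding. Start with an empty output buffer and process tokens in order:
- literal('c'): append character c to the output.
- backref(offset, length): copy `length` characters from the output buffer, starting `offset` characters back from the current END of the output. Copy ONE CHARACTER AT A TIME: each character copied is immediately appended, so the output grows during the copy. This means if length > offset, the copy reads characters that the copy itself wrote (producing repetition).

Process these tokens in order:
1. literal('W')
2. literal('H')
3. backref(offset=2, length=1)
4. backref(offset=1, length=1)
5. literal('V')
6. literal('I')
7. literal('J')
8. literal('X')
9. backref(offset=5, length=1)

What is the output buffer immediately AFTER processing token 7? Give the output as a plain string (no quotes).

Answer: WHWWVIJ

Derivation:
Token 1: literal('W'). Output: "W"
Token 2: literal('H'). Output: "WH"
Token 3: backref(off=2, len=1). Copied 'W' from pos 0. Output: "WHW"
Token 4: backref(off=1, len=1). Copied 'W' from pos 2. Output: "WHWW"
Token 5: literal('V'). Output: "WHWWV"
Token 6: literal('I'). Output: "WHWWVI"
Token 7: literal('J'). Output: "WHWWVIJ"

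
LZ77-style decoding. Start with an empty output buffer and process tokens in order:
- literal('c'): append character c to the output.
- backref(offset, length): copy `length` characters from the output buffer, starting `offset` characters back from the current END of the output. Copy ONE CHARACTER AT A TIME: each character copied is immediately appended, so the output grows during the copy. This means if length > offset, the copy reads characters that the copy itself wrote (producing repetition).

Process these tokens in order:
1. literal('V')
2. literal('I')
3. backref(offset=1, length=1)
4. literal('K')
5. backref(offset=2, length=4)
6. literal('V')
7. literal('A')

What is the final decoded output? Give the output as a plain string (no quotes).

Token 1: literal('V'). Output: "V"
Token 2: literal('I'). Output: "VI"
Token 3: backref(off=1, len=1). Copied 'I' from pos 1. Output: "VII"
Token 4: literal('K'). Output: "VIIK"
Token 5: backref(off=2, len=4) (overlapping!). Copied 'IKIK' from pos 2. Output: "VIIKIKIK"
Token 6: literal('V'). Output: "VIIKIKIKV"
Token 7: literal('A'). Output: "VIIKIKIKVA"

Answer: VIIKIKIKVA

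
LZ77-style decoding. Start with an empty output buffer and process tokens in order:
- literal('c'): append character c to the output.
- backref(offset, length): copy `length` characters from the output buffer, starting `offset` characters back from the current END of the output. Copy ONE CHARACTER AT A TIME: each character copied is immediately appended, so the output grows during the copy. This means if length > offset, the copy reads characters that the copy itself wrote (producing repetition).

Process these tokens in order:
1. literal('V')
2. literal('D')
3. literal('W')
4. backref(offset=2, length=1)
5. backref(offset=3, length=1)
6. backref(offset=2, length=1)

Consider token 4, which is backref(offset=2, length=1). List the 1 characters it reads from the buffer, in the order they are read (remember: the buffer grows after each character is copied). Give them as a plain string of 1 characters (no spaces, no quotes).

Answer: D

Derivation:
Token 1: literal('V'). Output: "V"
Token 2: literal('D'). Output: "VD"
Token 3: literal('W'). Output: "VDW"
Token 4: backref(off=2, len=1). Buffer before: "VDW" (len 3)
  byte 1: read out[1]='D', append. Buffer now: "VDWD"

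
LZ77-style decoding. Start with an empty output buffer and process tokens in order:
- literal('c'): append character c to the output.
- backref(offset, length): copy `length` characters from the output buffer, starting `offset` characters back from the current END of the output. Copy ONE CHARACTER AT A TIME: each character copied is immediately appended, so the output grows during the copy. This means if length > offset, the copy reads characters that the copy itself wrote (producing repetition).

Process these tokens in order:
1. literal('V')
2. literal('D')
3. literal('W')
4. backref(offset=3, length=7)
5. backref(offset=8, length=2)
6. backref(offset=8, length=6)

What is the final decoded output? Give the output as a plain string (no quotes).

Token 1: literal('V'). Output: "V"
Token 2: literal('D'). Output: "VD"
Token 3: literal('W'). Output: "VDW"
Token 4: backref(off=3, len=7) (overlapping!). Copied 'VDWVDWV' from pos 0. Output: "VDWVDWVDWV"
Token 5: backref(off=8, len=2). Copied 'WV' from pos 2. Output: "VDWVDWVDWVWV"
Token 6: backref(off=8, len=6). Copied 'DWVDWV' from pos 4. Output: "VDWVDWVDWVWVDWVDWV"

Answer: VDWVDWVDWVWVDWVDWV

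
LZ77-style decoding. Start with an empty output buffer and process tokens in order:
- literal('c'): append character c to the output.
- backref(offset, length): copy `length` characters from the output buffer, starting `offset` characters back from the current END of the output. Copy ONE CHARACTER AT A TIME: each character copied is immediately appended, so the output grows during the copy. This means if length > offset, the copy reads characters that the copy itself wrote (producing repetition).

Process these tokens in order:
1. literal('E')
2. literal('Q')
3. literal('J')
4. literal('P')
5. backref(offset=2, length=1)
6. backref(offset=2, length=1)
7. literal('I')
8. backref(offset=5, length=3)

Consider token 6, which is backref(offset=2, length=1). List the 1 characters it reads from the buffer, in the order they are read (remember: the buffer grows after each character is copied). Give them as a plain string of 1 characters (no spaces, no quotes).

Token 1: literal('E'). Output: "E"
Token 2: literal('Q'). Output: "EQ"
Token 3: literal('J'). Output: "EQJ"
Token 4: literal('P'). Output: "EQJP"
Token 5: backref(off=2, len=1). Copied 'J' from pos 2. Output: "EQJPJ"
Token 6: backref(off=2, len=1). Buffer before: "EQJPJ" (len 5)
  byte 1: read out[3]='P', append. Buffer now: "EQJPJP"

Answer: P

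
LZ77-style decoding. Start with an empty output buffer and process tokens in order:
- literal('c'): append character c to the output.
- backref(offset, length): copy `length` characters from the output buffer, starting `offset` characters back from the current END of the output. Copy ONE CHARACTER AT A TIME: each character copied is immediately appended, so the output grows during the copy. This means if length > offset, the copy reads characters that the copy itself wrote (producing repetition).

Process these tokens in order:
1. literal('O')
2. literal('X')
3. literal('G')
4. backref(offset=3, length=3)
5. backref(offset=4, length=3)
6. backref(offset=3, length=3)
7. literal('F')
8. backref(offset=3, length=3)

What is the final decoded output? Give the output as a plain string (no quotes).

Token 1: literal('O'). Output: "O"
Token 2: literal('X'). Output: "OX"
Token 3: literal('G'). Output: "OXG"
Token 4: backref(off=3, len=3). Copied 'OXG' from pos 0. Output: "OXGOXG"
Token 5: backref(off=4, len=3). Copied 'GOX' from pos 2. Output: "OXGOXGGOX"
Token 6: backref(off=3, len=3). Copied 'GOX' from pos 6. Output: "OXGOXGGOXGOX"
Token 7: literal('F'). Output: "OXGOXGGOXGOXF"
Token 8: backref(off=3, len=3). Copied 'OXF' from pos 10. Output: "OXGOXGGOXGOXFOXF"

Answer: OXGOXGGOXGOXFOXF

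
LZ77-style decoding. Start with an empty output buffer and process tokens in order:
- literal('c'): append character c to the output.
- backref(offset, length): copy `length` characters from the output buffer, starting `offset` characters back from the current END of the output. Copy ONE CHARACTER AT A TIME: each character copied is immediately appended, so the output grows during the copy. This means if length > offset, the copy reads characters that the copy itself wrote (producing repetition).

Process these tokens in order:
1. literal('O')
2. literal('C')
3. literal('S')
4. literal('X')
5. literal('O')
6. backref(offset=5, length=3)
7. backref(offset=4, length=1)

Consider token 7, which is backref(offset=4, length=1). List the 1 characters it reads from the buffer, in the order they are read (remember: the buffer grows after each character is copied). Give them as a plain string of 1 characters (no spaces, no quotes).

Answer: O

Derivation:
Token 1: literal('O'). Output: "O"
Token 2: literal('C'). Output: "OC"
Token 3: literal('S'). Output: "OCS"
Token 4: literal('X'). Output: "OCSX"
Token 5: literal('O'). Output: "OCSXO"
Token 6: backref(off=5, len=3). Copied 'OCS' from pos 0. Output: "OCSXOOCS"
Token 7: backref(off=4, len=1). Buffer before: "OCSXOOCS" (len 8)
  byte 1: read out[4]='O', append. Buffer now: "OCSXOOCSO"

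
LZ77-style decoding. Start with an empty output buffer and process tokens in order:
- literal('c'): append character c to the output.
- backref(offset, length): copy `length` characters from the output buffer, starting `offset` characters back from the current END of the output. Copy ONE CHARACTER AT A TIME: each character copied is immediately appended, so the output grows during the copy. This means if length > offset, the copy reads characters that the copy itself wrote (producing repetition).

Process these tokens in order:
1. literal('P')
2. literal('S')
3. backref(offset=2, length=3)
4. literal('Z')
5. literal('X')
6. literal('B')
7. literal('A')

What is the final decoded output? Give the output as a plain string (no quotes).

Token 1: literal('P'). Output: "P"
Token 2: literal('S'). Output: "PS"
Token 3: backref(off=2, len=3) (overlapping!). Copied 'PSP' from pos 0. Output: "PSPSP"
Token 4: literal('Z'). Output: "PSPSPZ"
Token 5: literal('X'). Output: "PSPSPZX"
Token 6: literal('B'). Output: "PSPSPZXB"
Token 7: literal('A'). Output: "PSPSPZXBA"

Answer: PSPSPZXBA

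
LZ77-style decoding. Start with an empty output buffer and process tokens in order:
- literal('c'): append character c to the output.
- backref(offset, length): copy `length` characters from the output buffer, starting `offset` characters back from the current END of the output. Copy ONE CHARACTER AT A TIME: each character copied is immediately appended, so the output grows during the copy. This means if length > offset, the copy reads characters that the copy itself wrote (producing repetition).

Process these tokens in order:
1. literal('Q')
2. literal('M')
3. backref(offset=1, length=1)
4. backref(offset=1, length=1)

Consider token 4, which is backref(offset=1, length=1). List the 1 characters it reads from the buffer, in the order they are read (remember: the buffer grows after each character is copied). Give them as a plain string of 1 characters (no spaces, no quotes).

Answer: M

Derivation:
Token 1: literal('Q'). Output: "Q"
Token 2: literal('M'). Output: "QM"
Token 3: backref(off=1, len=1). Copied 'M' from pos 1. Output: "QMM"
Token 4: backref(off=1, len=1). Buffer before: "QMM" (len 3)
  byte 1: read out[2]='M', append. Buffer now: "QMMM"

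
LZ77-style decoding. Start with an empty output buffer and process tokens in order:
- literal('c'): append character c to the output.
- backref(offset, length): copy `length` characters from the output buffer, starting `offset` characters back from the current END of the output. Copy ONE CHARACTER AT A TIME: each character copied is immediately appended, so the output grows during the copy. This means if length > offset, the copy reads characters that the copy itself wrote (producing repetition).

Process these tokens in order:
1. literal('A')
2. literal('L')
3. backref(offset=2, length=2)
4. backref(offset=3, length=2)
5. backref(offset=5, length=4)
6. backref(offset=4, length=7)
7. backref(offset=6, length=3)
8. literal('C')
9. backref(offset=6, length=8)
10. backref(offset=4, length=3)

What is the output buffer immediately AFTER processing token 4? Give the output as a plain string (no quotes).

Token 1: literal('A'). Output: "A"
Token 2: literal('L'). Output: "AL"
Token 3: backref(off=2, len=2). Copied 'AL' from pos 0. Output: "ALAL"
Token 4: backref(off=3, len=2). Copied 'LA' from pos 1. Output: "ALALLA"

Answer: ALALLA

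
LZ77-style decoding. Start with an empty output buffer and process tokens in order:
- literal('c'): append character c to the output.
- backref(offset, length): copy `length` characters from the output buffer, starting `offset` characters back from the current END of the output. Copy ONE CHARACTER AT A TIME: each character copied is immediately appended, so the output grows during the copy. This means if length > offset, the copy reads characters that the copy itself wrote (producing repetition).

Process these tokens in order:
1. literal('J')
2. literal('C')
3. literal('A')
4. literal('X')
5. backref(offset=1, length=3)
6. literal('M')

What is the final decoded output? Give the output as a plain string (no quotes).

Answer: JCAXXXXM

Derivation:
Token 1: literal('J'). Output: "J"
Token 2: literal('C'). Output: "JC"
Token 3: literal('A'). Output: "JCA"
Token 4: literal('X'). Output: "JCAX"
Token 5: backref(off=1, len=3) (overlapping!). Copied 'XXX' from pos 3. Output: "JCAXXXX"
Token 6: literal('M'). Output: "JCAXXXXM"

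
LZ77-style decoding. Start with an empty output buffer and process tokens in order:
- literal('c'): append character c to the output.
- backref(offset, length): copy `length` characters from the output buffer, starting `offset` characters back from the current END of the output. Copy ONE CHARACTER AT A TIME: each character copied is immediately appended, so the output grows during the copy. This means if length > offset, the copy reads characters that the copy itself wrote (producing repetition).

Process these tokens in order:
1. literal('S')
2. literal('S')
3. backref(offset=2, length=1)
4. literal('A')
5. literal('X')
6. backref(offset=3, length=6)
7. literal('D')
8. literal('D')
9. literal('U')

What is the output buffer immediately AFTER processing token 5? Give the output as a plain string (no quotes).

Token 1: literal('S'). Output: "S"
Token 2: literal('S'). Output: "SS"
Token 3: backref(off=2, len=1). Copied 'S' from pos 0. Output: "SSS"
Token 4: literal('A'). Output: "SSSA"
Token 5: literal('X'). Output: "SSSAX"

Answer: SSSAX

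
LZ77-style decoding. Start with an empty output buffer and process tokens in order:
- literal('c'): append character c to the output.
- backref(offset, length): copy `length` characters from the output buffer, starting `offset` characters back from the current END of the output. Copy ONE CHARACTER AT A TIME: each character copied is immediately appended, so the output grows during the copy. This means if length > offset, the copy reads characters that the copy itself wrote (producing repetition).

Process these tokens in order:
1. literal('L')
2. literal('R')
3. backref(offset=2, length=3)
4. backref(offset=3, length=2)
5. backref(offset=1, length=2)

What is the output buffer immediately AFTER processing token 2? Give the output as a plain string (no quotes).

Token 1: literal('L'). Output: "L"
Token 2: literal('R'). Output: "LR"

Answer: LR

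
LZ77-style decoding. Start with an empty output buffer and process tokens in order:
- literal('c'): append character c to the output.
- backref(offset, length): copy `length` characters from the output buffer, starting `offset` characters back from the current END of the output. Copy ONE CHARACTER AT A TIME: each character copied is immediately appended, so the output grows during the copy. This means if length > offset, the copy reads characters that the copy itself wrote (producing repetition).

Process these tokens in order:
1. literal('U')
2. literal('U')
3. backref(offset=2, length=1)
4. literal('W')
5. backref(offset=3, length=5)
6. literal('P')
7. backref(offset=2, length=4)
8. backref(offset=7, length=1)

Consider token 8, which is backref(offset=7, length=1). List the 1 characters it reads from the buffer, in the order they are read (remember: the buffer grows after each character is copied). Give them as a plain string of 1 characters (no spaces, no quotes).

Answer: U

Derivation:
Token 1: literal('U'). Output: "U"
Token 2: literal('U'). Output: "UU"
Token 3: backref(off=2, len=1). Copied 'U' from pos 0. Output: "UUU"
Token 4: literal('W'). Output: "UUUW"
Token 5: backref(off=3, len=5) (overlapping!). Copied 'UUWUU' from pos 1. Output: "UUUWUUWUU"
Token 6: literal('P'). Output: "UUUWUUWUUP"
Token 7: backref(off=2, len=4) (overlapping!). Copied 'UPUP' from pos 8. Output: "UUUWUUWUUPUPUP"
Token 8: backref(off=7, len=1). Buffer before: "UUUWUUWUUPUPUP" (len 14)
  byte 1: read out[7]='U', append. Buffer now: "UUUWUUWUUPUPUPU"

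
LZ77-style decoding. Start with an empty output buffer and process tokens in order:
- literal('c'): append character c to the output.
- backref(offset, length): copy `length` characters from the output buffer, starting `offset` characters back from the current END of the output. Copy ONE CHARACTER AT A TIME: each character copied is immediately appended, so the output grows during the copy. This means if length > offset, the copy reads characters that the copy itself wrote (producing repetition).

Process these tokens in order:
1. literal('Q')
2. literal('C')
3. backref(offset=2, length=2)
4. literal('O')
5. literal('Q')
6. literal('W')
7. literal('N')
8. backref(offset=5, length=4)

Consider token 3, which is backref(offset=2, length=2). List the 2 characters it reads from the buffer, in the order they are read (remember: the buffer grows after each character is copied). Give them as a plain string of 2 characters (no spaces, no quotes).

Answer: QC

Derivation:
Token 1: literal('Q'). Output: "Q"
Token 2: literal('C'). Output: "QC"
Token 3: backref(off=2, len=2). Buffer before: "QC" (len 2)
  byte 1: read out[0]='Q', append. Buffer now: "QCQ"
  byte 2: read out[1]='C', append. Buffer now: "QCQC"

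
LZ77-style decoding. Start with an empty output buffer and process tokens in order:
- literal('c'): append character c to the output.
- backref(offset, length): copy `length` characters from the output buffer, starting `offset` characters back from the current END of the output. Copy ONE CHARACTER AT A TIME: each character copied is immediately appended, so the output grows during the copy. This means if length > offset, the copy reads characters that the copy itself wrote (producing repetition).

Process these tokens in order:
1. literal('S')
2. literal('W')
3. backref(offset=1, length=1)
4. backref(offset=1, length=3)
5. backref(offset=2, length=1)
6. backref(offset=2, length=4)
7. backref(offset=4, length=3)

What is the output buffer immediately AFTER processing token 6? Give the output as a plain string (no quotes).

Answer: SWWWWWWWWWW

Derivation:
Token 1: literal('S'). Output: "S"
Token 2: literal('W'). Output: "SW"
Token 3: backref(off=1, len=1). Copied 'W' from pos 1. Output: "SWW"
Token 4: backref(off=1, len=3) (overlapping!). Copied 'WWW' from pos 2. Output: "SWWWWW"
Token 5: backref(off=2, len=1). Copied 'W' from pos 4. Output: "SWWWWWW"
Token 6: backref(off=2, len=4) (overlapping!). Copied 'WWWW' from pos 5. Output: "SWWWWWWWWWW"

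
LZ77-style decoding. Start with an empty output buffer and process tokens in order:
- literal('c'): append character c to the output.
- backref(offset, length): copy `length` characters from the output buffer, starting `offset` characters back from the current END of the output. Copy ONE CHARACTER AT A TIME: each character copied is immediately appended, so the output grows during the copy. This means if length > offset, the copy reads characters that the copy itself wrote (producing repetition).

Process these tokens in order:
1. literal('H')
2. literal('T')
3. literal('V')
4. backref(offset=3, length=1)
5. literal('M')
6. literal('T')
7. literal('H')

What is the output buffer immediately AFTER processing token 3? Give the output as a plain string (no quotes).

Token 1: literal('H'). Output: "H"
Token 2: literal('T'). Output: "HT"
Token 3: literal('V'). Output: "HTV"

Answer: HTV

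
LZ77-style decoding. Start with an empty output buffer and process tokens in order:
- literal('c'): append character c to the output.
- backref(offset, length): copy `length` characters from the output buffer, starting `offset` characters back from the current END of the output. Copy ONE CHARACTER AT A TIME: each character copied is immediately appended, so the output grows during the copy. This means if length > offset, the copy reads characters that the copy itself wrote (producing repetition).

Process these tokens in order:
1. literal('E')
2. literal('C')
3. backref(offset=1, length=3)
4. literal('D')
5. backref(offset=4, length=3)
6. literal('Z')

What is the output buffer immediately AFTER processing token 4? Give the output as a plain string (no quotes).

Answer: ECCCCD

Derivation:
Token 1: literal('E'). Output: "E"
Token 2: literal('C'). Output: "EC"
Token 3: backref(off=1, len=3) (overlapping!). Copied 'CCC' from pos 1. Output: "ECCCC"
Token 4: literal('D'). Output: "ECCCCD"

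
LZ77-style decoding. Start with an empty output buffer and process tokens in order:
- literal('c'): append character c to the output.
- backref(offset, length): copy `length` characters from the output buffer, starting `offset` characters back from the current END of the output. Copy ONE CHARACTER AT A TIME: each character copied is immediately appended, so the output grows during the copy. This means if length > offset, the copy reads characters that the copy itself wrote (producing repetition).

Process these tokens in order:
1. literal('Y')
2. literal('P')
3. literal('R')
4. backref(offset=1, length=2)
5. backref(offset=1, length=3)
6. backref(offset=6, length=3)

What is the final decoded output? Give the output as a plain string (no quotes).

Token 1: literal('Y'). Output: "Y"
Token 2: literal('P'). Output: "YP"
Token 3: literal('R'). Output: "YPR"
Token 4: backref(off=1, len=2) (overlapping!). Copied 'RR' from pos 2. Output: "YPRRR"
Token 5: backref(off=1, len=3) (overlapping!). Copied 'RRR' from pos 4. Output: "YPRRRRRR"
Token 6: backref(off=6, len=3). Copied 'RRR' from pos 2. Output: "YPRRRRRRRRR"

Answer: YPRRRRRRRRR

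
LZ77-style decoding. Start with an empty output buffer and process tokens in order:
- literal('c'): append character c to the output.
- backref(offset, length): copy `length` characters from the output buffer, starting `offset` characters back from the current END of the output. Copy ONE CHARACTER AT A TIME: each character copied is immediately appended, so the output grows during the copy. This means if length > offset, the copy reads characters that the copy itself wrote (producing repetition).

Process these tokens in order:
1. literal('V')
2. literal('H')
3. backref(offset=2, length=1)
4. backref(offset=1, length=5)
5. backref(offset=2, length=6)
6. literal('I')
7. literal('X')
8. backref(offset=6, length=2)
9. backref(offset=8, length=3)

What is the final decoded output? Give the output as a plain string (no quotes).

Token 1: literal('V'). Output: "V"
Token 2: literal('H'). Output: "VH"
Token 3: backref(off=2, len=1). Copied 'V' from pos 0. Output: "VHV"
Token 4: backref(off=1, len=5) (overlapping!). Copied 'VVVVV' from pos 2. Output: "VHVVVVVV"
Token 5: backref(off=2, len=6) (overlapping!). Copied 'VVVVVV' from pos 6. Output: "VHVVVVVVVVVVVV"
Token 6: literal('I'). Output: "VHVVVVVVVVVVVVI"
Token 7: literal('X'). Output: "VHVVVVVVVVVVVVIX"
Token 8: backref(off=6, len=2). Copied 'VV' from pos 10. Output: "VHVVVVVVVVVVVVIXVV"
Token 9: backref(off=8, len=3). Copied 'VVV' from pos 10. Output: "VHVVVVVVVVVVVVIXVVVVV"

Answer: VHVVVVVVVVVVVVIXVVVVV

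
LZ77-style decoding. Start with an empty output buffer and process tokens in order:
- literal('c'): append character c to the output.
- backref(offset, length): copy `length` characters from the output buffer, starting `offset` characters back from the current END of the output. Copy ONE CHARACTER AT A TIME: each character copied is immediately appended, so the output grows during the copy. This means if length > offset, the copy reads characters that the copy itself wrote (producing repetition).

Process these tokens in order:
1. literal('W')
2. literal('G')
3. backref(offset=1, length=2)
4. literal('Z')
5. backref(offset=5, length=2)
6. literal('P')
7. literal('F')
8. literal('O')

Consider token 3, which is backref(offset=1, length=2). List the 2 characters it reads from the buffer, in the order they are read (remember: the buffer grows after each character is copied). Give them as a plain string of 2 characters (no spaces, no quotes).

Answer: GG

Derivation:
Token 1: literal('W'). Output: "W"
Token 2: literal('G'). Output: "WG"
Token 3: backref(off=1, len=2). Buffer before: "WG" (len 2)
  byte 1: read out[1]='G', append. Buffer now: "WGG"
  byte 2: read out[2]='G', append. Buffer now: "WGGG"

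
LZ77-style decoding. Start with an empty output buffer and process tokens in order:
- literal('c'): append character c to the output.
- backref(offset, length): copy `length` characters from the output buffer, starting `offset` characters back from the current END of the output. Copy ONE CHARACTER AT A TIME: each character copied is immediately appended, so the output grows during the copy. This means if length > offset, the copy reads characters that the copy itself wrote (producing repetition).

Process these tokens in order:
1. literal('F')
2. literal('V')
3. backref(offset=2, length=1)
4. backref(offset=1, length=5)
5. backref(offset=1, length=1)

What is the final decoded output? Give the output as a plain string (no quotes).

Answer: FVFFFFFFF

Derivation:
Token 1: literal('F'). Output: "F"
Token 2: literal('V'). Output: "FV"
Token 3: backref(off=2, len=1). Copied 'F' from pos 0. Output: "FVF"
Token 4: backref(off=1, len=5) (overlapping!). Copied 'FFFFF' from pos 2. Output: "FVFFFFFF"
Token 5: backref(off=1, len=1). Copied 'F' from pos 7. Output: "FVFFFFFFF"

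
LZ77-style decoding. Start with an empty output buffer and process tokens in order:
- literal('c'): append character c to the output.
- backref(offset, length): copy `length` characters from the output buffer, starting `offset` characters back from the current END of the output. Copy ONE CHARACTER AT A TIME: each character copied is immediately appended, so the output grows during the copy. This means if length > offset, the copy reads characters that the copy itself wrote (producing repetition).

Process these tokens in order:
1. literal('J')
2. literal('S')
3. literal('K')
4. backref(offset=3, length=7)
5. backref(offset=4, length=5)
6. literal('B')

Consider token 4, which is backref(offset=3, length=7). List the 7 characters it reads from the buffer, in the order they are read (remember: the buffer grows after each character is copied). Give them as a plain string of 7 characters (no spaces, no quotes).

Token 1: literal('J'). Output: "J"
Token 2: literal('S'). Output: "JS"
Token 3: literal('K'). Output: "JSK"
Token 4: backref(off=3, len=7). Buffer before: "JSK" (len 3)
  byte 1: read out[0]='J', append. Buffer now: "JSKJ"
  byte 2: read out[1]='S', append. Buffer now: "JSKJS"
  byte 3: read out[2]='K', append. Buffer now: "JSKJSK"
  byte 4: read out[3]='J', append. Buffer now: "JSKJSKJ"
  byte 5: read out[4]='S', append. Buffer now: "JSKJSKJS"
  byte 6: read out[5]='K', append. Buffer now: "JSKJSKJSK"
  byte 7: read out[6]='J', append. Buffer now: "JSKJSKJSKJ"

Answer: JSKJSKJ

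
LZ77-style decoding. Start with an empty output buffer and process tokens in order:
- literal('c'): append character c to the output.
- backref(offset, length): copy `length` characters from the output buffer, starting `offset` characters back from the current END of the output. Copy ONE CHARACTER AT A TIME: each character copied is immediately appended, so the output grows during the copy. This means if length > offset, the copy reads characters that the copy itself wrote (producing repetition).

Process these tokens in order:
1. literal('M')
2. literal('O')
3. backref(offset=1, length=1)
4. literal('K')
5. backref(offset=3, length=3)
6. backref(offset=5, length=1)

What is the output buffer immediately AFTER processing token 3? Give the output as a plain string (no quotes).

Token 1: literal('M'). Output: "M"
Token 2: literal('O'). Output: "MO"
Token 3: backref(off=1, len=1). Copied 'O' from pos 1. Output: "MOO"

Answer: MOO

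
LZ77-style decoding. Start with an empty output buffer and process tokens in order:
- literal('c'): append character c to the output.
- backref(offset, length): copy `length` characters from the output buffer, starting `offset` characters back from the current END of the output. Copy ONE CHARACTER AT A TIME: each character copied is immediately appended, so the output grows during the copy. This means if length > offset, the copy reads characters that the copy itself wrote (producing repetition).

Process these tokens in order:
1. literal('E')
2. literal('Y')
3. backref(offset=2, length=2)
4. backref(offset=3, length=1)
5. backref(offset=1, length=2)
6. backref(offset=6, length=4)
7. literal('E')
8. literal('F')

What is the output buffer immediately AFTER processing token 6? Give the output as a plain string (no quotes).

Token 1: literal('E'). Output: "E"
Token 2: literal('Y'). Output: "EY"
Token 3: backref(off=2, len=2). Copied 'EY' from pos 0. Output: "EYEY"
Token 4: backref(off=3, len=1). Copied 'Y' from pos 1. Output: "EYEYY"
Token 5: backref(off=1, len=2) (overlapping!). Copied 'YY' from pos 4. Output: "EYEYYYY"
Token 6: backref(off=6, len=4). Copied 'YEYY' from pos 1. Output: "EYEYYYYYEYY"

Answer: EYEYYYYYEYY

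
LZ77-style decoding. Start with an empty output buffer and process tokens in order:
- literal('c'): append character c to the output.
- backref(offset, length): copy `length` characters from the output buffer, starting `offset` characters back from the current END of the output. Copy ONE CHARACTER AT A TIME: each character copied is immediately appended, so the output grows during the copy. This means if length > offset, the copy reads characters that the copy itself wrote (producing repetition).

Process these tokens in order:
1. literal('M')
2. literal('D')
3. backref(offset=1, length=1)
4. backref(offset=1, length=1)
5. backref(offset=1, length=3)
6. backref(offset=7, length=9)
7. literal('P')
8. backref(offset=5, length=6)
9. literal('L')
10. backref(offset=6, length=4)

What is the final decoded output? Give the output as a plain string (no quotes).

Token 1: literal('M'). Output: "M"
Token 2: literal('D'). Output: "MD"
Token 3: backref(off=1, len=1). Copied 'D' from pos 1. Output: "MDD"
Token 4: backref(off=1, len=1). Copied 'D' from pos 2. Output: "MDDD"
Token 5: backref(off=1, len=3) (overlapping!). Copied 'DDD' from pos 3. Output: "MDDDDDD"
Token 6: backref(off=7, len=9) (overlapping!). Copied 'MDDDDDDMD' from pos 0. Output: "MDDDDDDMDDDDDDMD"
Token 7: literal('P'). Output: "MDDDDDDMDDDDDDMDP"
Token 8: backref(off=5, len=6) (overlapping!). Copied 'DDMDPD' from pos 12. Output: "MDDDDDDMDDDDDDMDPDDMDPD"
Token 9: literal('L'). Output: "MDDDDDDMDDDDDDMDPDDMDPDL"
Token 10: backref(off=6, len=4). Copied 'DMDP' from pos 18. Output: "MDDDDDDMDDDDDDMDPDDMDPDLDMDP"

Answer: MDDDDDDMDDDDDDMDPDDMDPDLDMDP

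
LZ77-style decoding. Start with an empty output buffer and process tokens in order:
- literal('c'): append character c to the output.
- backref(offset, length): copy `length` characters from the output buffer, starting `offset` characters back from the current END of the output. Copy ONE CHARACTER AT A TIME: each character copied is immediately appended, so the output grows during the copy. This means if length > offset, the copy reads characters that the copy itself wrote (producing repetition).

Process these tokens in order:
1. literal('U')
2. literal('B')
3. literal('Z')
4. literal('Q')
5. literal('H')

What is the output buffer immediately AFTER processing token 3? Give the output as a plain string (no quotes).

Answer: UBZ

Derivation:
Token 1: literal('U'). Output: "U"
Token 2: literal('B'). Output: "UB"
Token 3: literal('Z'). Output: "UBZ"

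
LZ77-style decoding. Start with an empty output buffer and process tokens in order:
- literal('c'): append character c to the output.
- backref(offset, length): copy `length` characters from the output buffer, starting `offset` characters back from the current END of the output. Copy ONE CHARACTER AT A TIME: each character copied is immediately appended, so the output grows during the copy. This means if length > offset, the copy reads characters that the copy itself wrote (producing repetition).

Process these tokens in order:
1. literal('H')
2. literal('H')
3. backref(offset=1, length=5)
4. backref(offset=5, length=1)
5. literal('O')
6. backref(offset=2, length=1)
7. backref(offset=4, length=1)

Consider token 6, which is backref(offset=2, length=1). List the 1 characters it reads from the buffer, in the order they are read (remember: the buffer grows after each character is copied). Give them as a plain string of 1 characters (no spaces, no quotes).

Answer: H

Derivation:
Token 1: literal('H'). Output: "H"
Token 2: literal('H'). Output: "HH"
Token 3: backref(off=1, len=5) (overlapping!). Copied 'HHHHH' from pos 1. Output: "HHHHHHH"
Token 4: backref(off=5, len=1). Copied 'H' from pos 2. Output: "HHHHHHHH"
Token 5: literal('O'). Output: "HHHHHHHHO"
Token 6: backref(off=2, len=1). Buffer before: "HHHHHHHHO" (len 9)
  byte 1: read out[7]='H', append. Buffer now: "HHHHHHHHOH"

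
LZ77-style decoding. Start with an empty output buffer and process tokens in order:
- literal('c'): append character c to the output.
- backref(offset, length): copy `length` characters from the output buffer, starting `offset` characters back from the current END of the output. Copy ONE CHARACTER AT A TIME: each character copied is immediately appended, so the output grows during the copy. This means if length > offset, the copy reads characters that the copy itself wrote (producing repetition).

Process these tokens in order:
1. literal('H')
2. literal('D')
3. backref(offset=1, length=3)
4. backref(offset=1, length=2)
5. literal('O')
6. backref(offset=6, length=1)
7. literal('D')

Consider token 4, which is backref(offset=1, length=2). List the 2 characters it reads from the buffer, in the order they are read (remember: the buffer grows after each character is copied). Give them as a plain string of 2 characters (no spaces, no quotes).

Token 1: literal('H'). Output: "H"
Token 2: literal('D'). Output: "HD"
Token 3: backref(off=1, len=3) (overlapping!). Copied 'DDD' from pos 1. Output: "HDDDD"
Token 4: backref(off=1, len=2). Buffer before: "HDDDD" (len 5)
  byte 1: read out[4]='D', append. Buffer now: "HDDDDD"
  byte 2: read out[5]='D', append. Buffer now: "HDDDDDD"

Answer: DD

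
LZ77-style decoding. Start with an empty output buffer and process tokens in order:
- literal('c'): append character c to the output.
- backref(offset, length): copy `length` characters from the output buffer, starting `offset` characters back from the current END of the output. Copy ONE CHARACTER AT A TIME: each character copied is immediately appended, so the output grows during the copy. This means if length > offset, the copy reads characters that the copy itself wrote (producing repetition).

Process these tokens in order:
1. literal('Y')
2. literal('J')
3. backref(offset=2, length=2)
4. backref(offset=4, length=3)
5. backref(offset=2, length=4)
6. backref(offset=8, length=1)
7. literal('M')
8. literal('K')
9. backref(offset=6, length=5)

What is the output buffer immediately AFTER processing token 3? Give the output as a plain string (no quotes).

Answer: YJYJ

Derivation:
Token 1: literal('Y'). Output: "Y"
Token 2: literal('J'). Output: "YJ"
Token 3: backref(off=2, len=2). Copied 'YJ' from pos 0. Output: "YJYJ"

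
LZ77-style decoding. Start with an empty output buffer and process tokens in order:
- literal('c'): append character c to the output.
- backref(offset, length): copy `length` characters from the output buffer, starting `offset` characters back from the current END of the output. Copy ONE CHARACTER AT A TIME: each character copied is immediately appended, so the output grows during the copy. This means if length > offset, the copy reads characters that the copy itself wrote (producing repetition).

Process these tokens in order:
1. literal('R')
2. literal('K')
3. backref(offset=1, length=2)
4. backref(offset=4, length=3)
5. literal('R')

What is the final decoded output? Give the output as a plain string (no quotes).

Token 1: literal('R'). Output: "R"
Token 2: literal('K'). Output: "RK"
Token 3: backref(off=1, len=2) (overlapping!). Copied 'KK' from pos 1. Output: "RKKK"
Token 4: backref(off=4, len=3). Copied 'RKK' from pos 0. Output: "RKKKRKK"
Token 5: literal('R'). Output: "RKKKRKKR"

Answer: RKKKRKKR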